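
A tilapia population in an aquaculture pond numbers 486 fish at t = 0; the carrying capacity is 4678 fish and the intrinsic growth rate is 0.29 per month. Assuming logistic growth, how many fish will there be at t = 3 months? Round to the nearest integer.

A = (K − N₀)/N₀ = (4678 − 486)/486 = 8.6255.
N(t) = K/(1 + A·e^(−rt)) = 4678/(1 + 8.6255×e^(−0.29×3)).
e^(−0.87) = 0.41895; denominator = 1 + 8.6255×0.41895 = 4.6137.
N = 4678/4.6137 = 1013.94.

1014 fish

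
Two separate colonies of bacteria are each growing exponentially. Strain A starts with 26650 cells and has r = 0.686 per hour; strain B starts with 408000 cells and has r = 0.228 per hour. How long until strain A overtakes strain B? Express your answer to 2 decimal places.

Set 26650·e^(0.686t) = 408000·e^(0.228t).
e^((0.686 − 0.228)t) = 408000/26650 → e^(0.458·t) = 15.31.
0.458·t = ln(15.31) = 2.7285, so t = 2.7285/0.458 = 5.9574.

5.96 hours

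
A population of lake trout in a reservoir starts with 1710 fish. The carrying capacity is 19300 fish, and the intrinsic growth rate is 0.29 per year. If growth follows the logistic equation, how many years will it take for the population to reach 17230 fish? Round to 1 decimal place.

A = (K − N₀)/N₀ = (19300 − 1710)/1710 = 10.287.
Solve 19300/(1 + 10.287·e^(−0.29t)) = 17230: 1 + 10.287·e^(−0.29t) = 1.1201, so e^(−0.29t) = 0.0116793.
−0.29·t = ln(0.0116793) = -4.4499, so t = 4.4499/0.29 = 15.345.

15.3 years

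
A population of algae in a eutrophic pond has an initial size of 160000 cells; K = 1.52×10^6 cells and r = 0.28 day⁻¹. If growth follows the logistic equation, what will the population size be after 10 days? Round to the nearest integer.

A = (K − N₀)/N₀ = (1.52×10^6 − 160000)/160000 = 8.5.
N(t) = K/(1 + A·e^(−rt)) = 1.52×10^6/(1 + 8.5×e^(−0.28×10)).
e^(−2.8) = 0.06081; denominator = 1 + 8.5×0.06081 = 1.5169.
N = 1.52×10^6/1.5169 = 1.002053×10^6.

1002053 cells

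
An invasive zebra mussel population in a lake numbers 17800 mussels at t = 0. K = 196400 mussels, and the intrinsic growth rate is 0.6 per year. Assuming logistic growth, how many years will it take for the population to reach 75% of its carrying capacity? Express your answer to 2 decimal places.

A = (K − N₀)/N₀ = (196400 − 17800)/17800 = 10.034.
Solve 196400/(1 + 10.034·e^(−0.6t)) = 147300: 1 + 10.034·e^(−0.6t) = 1.3333, so e^(−0.6t) = 0.0332214.
−0.6·t = ln(0.0332214) = -3.4046, so t = 3.4046/0.6 = 5.6743.

5.67 years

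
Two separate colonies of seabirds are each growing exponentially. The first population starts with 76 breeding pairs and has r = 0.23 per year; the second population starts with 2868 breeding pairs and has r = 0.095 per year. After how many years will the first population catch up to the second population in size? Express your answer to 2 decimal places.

26.89 years

Set 76·e^(0.23t) = 2868·e^(0.095t).
e^((0.23 − 0.095)t) = 2868/76 → e^(0.135·t) = 37.737.
0.135·t = ln(37.737) = 3.6306, so t = 3.6306/0.135 = 26.894.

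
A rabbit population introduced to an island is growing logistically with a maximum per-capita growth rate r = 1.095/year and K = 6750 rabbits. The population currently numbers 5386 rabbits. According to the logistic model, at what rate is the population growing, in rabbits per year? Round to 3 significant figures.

1190 rabbits per year

dN/dt = rN(1 − N/K) = 1.095 × 5386 × (1 − 5386/6750).
1 − 5386/6750 = 0.20207; dN/dt = 1.095 × 5386 × 0.20207 = 1191.8.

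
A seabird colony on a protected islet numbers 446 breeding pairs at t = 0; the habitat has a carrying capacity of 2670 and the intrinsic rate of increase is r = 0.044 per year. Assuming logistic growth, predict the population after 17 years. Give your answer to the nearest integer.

795 breeding pairs

A = (K − N₀)/N₀ = (2670 − 446)/446 = 4.9865.
N(t) = K/(1 + A·e^(−rt)) = 2670/(1 + 4.9865×e^(−0.044×17)).
e^(−0.748) = 0.47331; denominator = 1 + 4.9865×0.47331 = 3.3602.
N = 2670/3.3602 = 794.597.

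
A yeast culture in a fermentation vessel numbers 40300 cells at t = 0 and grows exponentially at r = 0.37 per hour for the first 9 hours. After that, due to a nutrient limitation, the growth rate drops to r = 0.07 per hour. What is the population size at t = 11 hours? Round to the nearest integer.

1295111 cells

Phase 1: N(9) = 40300·e^(0.37×9) = 40300·e^3.33 = 1.125915×10^6.
Phase 2 runs for 11 − 9 = 2 hours at r = 0.07.
N(11) = 1.125915×10^6·e^(0.07×2) = 1.125915×10^6·e^0.14 = 1.295111×10^6.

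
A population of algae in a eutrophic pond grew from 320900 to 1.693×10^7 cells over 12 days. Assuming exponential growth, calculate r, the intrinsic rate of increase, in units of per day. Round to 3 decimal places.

0.330 per day

From N(t) = N₀·e^(rt): e^(r·12) = 1.693×10^7/320900 = 52.758.
r·12 = ln(52.758) = 3.9657, so r = 3.9657/12 = 0.33048.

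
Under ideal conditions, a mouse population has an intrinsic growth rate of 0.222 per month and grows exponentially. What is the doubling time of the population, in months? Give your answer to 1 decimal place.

Doubling time t_d = ln(2)/r = 0.6931/0.222 = 3.1223.

3.1 months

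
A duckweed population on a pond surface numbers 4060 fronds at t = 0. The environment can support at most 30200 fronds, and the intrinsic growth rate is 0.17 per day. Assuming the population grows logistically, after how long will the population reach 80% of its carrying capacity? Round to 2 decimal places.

19.11 days

A = (K − N₀)/N₀ = (30200 − 4060)/4060 = 6.4384.
Solve 30200/(1 + 6.4384·e^(−0.17t)) = 24160: 1 + 6.4384·e^(−0.17t) = 1.25, so e^(−0.17t) = 0.0388294.
−0.17·t = ln(0.0388294) = -3.2486, so t = 3.2486/0.17 = 19.109.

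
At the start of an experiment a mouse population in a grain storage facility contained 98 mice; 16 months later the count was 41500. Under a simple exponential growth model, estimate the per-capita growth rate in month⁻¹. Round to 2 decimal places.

From N(t) = N₀·e^(rt): e^(r·16) = 41500/98 = 423.47.
r·16 = ln(423.47) = 6.0485, so r = 6.0485/16 = 0.37803.

0.38 per month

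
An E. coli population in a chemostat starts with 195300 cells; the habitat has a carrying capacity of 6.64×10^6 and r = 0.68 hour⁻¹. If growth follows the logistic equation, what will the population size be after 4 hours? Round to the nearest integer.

A = (K − N₀)/N₀ = (6.64×10^6 − 195300)/195300 = 32.999.
N(t) = K/(1 + A·e^(−rt)) = 6.64×10^6/(1 + 32.999×e^(−0.68×4)).
e^(−2.72) = 0.065875; denominator = 1 + 32.999×0.065875 = 3.1738.
N = 6.64×10^6/3.1738 = 2.09213×10^6.

2092130 cells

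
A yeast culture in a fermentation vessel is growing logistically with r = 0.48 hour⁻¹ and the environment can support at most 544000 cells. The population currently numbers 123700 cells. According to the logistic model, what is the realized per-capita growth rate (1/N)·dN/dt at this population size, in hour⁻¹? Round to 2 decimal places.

(1/N)·dN/dt = r(1 − N/K) = 0.48 × (1 − 123700/544000).
= 0.48 × 0.77261 = 0.37085.

0.37 per hour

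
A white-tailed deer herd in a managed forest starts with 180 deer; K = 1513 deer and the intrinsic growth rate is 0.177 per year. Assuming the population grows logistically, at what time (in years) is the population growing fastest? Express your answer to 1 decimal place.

11.3 years

Logistic growth is fastest at N = K/2 = 756.5.
A = (K − N₀)/N₀ = 7.4056. Set K/(1 + A·e^(−rt)) = K/2 → A·e^(−rt) = 1.
e^(−0.177t) = 1/7.4056 = 0.135034, so t = ln(7.4056)/0.177 = 2.0022/0.177 = 11.312.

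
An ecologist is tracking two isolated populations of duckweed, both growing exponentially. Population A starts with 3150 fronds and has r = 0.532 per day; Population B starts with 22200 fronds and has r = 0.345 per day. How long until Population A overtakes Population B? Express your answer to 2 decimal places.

10.44 days

Set 3150·e^(0.532t) = 22200·e^(0.345t).
e^((0.532 − 0.345)t) = 22200/3150 → e^(0.187·t) = 7.0476.
0.187·t = ln(7.0476) = 1.9527, so t = 1.9527/0.187 = 10.442.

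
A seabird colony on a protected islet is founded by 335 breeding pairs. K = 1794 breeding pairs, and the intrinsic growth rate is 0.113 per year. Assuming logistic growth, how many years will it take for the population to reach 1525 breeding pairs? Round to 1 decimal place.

28.4 years

A = (K − N₀)/N₀ = (1794 − 335)/335 = 4.3552.
Solve 1794/(1 + 4.3552·e^(−0.113t)) = 1525: 1 + 4.3552·e^(−0.113t) = 1.1764, so e^(−0.113t) = 0.0405016.
−0.113·t = ln(0.0405016) = -3.2064, so t = 3.2064/0.113 = 28.375.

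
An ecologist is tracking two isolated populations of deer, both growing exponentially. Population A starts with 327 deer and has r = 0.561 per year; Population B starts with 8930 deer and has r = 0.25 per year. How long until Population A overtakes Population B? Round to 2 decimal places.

Set 327·e^(0.561t) = 8930·e^(0.25t).
e^((0.561 − 0.25)t) = 8930/327 → e^(0.311·t) = 27.309.
0.311·t = ln(27.309) = 3.3072, so t = 3.3072/0.311 = 10.634.

10.63 years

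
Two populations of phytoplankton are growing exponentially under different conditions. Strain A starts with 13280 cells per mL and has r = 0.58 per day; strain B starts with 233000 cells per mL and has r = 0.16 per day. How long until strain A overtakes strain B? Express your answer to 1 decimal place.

Set 13280·e^(0.58t) = 233000·e^(0.16t).
e^((0.58 − 0.16)t) = 233000/13280 → e^(0.42·t) = 17.545.
0.42·t = ln(17.545) = 2.8648, so t = 2.8648/0.42 = 6.8209.

6.8 days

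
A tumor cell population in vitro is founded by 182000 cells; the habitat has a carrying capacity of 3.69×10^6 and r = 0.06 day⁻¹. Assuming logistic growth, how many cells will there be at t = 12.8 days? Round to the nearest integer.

371141 cells

A = (K − N₀)/N₀ = (3.69×10^6 − 182000)/182000 = 19.275.
N(t) = K/(1 + A·e^(−rt)) = 3.69×10^6/(1 + 19.275×e^(−0.06×12.8)).
e^(−0.768) = 0.46394; denominator = 1 + 19.275×0.46394 = 9.9423.
N = 3.69×10^6/9.9423 = 371141.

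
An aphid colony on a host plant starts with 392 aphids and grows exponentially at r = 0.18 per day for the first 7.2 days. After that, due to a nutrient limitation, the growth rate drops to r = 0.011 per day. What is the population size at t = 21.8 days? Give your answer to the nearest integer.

Phase 1: N(7.2) = 392·e^(0.18×7.2) = 392·e^1.296 = 1432.62.
Phase 2 runs for 21.8 − 7.2 = 14.6 days at r = 0.011.
N(21.8) = 1432.62·e^(0.011×14.6) = 1432.62·e^0.1606 = 1682.21.

1682 aphids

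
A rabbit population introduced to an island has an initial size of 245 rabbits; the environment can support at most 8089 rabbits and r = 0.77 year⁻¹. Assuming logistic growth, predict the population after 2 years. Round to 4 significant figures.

1029 rabbits

A = (K − N₀)/N₀ = (8089 − 245)/245 = 32.016.
N(t) = K/(1 + A·e^(−rt)) = 8089/(1 + 32.016×e^(−0.77×2)).
e^(−1.54) = 0.21438; denominator = 1 + 32.016×0.21438 = 7.8637.
N = 8089/7.8637 = 1028.65.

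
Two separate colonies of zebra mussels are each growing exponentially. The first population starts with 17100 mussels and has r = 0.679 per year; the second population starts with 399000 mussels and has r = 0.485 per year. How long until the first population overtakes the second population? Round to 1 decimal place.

16.2 years

Set 17100·e^(0.679t) = 399000·e^(0.485t).
e^((0.679 − 0.485)t) = 399000/17100 → e^(0.194·t) = 23.333.
0.194·t = ln(23.333) = 3.1499, so t = 3.1499/0.194 = 16.237.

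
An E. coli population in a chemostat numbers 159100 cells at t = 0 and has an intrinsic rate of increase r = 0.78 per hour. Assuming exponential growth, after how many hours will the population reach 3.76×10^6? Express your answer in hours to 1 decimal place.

4.1 hours

Set N₀·e^(rt) = 3.76×10^6: e^(0.78·t) = 3.76×10^6/159100 = 23.633.
0.78·t = ln(23.633) = 3.1626, so t = 3.1626/0.78 = 4.0547.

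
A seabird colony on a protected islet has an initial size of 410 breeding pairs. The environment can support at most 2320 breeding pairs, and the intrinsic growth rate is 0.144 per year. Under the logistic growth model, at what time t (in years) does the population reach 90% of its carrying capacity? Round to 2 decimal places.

A = (K − N₀)/N₀ = (2320 − 410)/410 = 4.6585.
Solve 2320/(1 + 4.6585·e^(−0.144t)) = 2088: 1 + 4.6585·e^(−0.144t) = 1.1111, so e^(−0.144t) = 0.0238511.
−0.144·t = ln(0.0238511) = -3.7359, so t = 3.7359/0.144 = 25.944.

25.94 years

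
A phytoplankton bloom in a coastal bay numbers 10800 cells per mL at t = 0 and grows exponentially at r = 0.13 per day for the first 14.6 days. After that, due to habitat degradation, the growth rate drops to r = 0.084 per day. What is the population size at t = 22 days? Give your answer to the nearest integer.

Phase 1: N(14.6) = 10800·e^(0.13×14.6) = 10800·e^1.898 = 72063.4.
Phase 2 runs for 22 − 14.6 = 7.4 days at r = 0.084.
N(22) = 72063.4·e^(0.084×7.4) = 72063.4·e^0.6216 = 134175.

134175 cells per mL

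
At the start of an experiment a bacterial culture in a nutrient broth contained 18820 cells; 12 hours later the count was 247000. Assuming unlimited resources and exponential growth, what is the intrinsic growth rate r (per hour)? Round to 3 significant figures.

From N(t) = N₀·e^(rt): e^(r·12) = 247000/18820 = 13.124.
r·12 = ln(13.124) = 2.5745, so r = 2.5745/12 = 0.21454.

0.215 per hour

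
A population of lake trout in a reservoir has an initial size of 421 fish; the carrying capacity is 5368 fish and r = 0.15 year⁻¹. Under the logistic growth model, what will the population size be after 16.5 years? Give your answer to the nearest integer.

A = (K − N₀)/N₀ = (5368 − 421)/421 = 11.751.
N(t) = K/(1 + A·e^(−rt)) = 5368/(1 + 11.751×e^(−0.15×16.5)).
e^(−2.475) = 0.084163; denominator = 1 + 11.751×0.084163 = 1.989.
N = 5368/1.989 = 2698.89.

2699 fish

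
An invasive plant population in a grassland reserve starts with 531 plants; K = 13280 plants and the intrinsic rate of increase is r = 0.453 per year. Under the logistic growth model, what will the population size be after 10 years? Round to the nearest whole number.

A = (K − N₀)/N₀ = (13280 − 531)/531 = 24.009.
N(t) = K/(1 + A·e^(−rt)) = 13280/(1 + 24.009×e^(−0.453×10)).
e^(−4.53) = 0.010781; denominator = 1 + 24.009×0.010781 = 1.2588.
N = 13280/1.2588 = 10549.4.

10549 plants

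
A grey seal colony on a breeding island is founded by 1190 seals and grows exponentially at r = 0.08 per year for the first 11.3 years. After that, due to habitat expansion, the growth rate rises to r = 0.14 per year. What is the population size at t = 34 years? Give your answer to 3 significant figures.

Phase 1: N(11.3) = 1190·e^(0.08×11.3) = 1190·e^0.904 = 2938.66.
Phase 2 runs for 34 − 11.3 = 22.7 years at r = 0.14.
N(34) = 2938.66·e^(0.14×22.7) = 2938.66·e^3.178 = 70524.

70500 seals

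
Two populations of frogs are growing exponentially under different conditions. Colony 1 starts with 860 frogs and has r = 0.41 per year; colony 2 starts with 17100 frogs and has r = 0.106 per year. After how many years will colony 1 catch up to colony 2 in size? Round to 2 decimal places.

Set 860·e^(0.41t) = 17100·e^(0.106t).
e^((0.41 − 0.106)t) = 17100/860 → e^(0.304·t) = 19.884.
0.304·t = ln(19.884) = 2.9899, so t = 2.9899/0.304 = 9.8352.

9.84 years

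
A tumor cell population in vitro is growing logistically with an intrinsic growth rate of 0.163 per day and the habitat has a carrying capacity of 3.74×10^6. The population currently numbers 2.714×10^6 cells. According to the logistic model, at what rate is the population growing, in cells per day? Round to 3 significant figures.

121000 cells per day

dN/dt = rN(1 − N/K) = 0.163 × 2.714×10^6 × (1 − 2.714×10^6/3.74×10^6).
1 − 2.714×10^6/3.74×10^6 = 0.27433; dN/dt = 0.163 × 2.714×10^6 × 0.27433 = 1.21359×10^5.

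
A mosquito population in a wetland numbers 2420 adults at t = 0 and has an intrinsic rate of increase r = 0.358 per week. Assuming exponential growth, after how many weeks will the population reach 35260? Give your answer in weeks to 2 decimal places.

7.48 weeks

Set N₀·e^(rt) = 35260: e^(0.358·t) = 35260/2420 = 14.57.
0.358·t = ln(14.57) = 2.679, so t = 2.679/0.358 = 7.4832.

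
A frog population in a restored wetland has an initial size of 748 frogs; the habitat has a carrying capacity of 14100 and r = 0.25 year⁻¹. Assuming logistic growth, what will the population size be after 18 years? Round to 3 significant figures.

A = (K − N₀)/N₀ = (14100 − 748)/748 = 17.85.
N(t) = K/(1 + A·e^(−rt)) = 14100/(1 + 17.85×e^(−0.25×18)).
e^(−4.5) = 0.011109; denominator = 1 + 17.85×0.011109 = 1.1983.
N = 14100/1.1983 = 11766.7.

11800 frogs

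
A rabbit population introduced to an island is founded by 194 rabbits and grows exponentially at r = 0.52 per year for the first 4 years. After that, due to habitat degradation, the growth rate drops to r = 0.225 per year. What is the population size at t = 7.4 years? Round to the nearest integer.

Phase 1: N(4) = 194·e^(0.52×4) = 194·e^2.08 = 1552.87.
Phase 2 runs for 7.4 − 4 = 3.4 years at r = 0.225.
N(7.4) = 1552.87·e^(0.225×3.4) = 1552.87·e^0.765 = 3337.1.

3337 rabbits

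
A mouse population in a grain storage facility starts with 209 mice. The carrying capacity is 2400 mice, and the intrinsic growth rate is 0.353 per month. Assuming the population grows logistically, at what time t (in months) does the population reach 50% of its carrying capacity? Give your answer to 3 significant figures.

6.66 months

A = (K − N₀)/N₀ = (2400 − 209)/209 = 10.483.
Solve 2400/(1 + 10.483·e^(−0.353t)) = 1200: 1 + 10.483·e^(−0.353t) = 2, so e^(−0.353t) = 0.0953902.
−0.353·t = ln(0.0953902) = -2.3498, so t = 2.3498/0.353 = 6.6566.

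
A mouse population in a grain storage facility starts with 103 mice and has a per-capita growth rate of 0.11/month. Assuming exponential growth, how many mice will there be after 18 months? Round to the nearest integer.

746 mice

N(t) = N₀·e^(rt) = 103 × e^(0.11×18) = 103 × e^1.98.
e^1.98 ≈ 7.2427, so N ≈ 103 × 7.2427 = 746.003.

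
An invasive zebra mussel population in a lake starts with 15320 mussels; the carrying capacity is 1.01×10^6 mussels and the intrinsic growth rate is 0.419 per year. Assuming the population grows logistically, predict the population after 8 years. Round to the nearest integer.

A = (K − N₀)/N₀ = (1.01×10^6 − 15320)/15320 = 64.927.
N(t) = K/(1 + A·e^(−rt)) = 1.01×10^6/(1 + 64.927×e^(−0.419×8)).
e^(−3.352) = 0.035014; denominator = 1 + 64.927×0.035014 = 3.2734.
N = 1.01×10^6/3.2734 = 308551.

308551 mussels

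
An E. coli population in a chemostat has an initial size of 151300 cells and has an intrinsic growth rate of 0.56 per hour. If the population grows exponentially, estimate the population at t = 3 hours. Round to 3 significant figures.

812000 cells

N(t) = N₀·e^(rt) = 151300 × e^(0.56×3) = 151300 × e^1.68.
e^1.68 ≈ 5.3656, so N ≈ 151300 × 5.3656 = 811809.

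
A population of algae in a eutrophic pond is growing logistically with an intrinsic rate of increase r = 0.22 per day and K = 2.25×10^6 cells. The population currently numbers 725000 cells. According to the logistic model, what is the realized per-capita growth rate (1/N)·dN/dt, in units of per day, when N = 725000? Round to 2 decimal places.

0.15 per day

(1/N)·dN/dt = r(1 − N/K) = 0.22 × (1 − 725000/2.25×10^6).
= 0.22 × 0.67778 = 0.14911.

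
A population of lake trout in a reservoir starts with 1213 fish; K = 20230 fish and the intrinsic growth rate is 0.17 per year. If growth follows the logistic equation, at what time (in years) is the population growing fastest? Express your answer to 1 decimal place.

Logistic growth is fastest at N = K/2 = 10115.
A = (K − N₀)/N₀ = 15.678. Set K/(1 + A·e^(−rt)) = K/2 → A·e^(−rt) = 1.
e^(−0.17t) = 1/15.678 = 0.063785, so t = ln(15.678)/0.17 = 2.7522/0.17 = 16.19.

16.2 years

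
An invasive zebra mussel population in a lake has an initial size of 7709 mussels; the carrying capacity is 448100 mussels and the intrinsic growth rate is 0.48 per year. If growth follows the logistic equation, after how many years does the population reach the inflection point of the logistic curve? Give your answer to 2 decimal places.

Logistic growth is fastest at N = K/2 = 224050.
A = (K − N₀)/N₀ = 57.127. Set K/(1 + A·e^(−rt)) = K/2 → A·e^(−rt) = 1.
e^(−0.48t) = 1/57.127 = 0.0175049, so t = ln(57.127)/0.48 = 4.0453/0.48 = 8.4277.

8.43 years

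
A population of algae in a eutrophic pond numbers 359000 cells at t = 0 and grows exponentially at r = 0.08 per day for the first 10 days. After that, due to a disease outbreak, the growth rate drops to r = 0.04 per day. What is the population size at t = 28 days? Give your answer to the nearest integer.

1641429 cells

Phase 1: N(10) = 359000·e^(0.08×10) = 359000·e^0.8 = 798969.
Phase 2 runs for 28 − 10 = 18 days at r = 0.04.
N(28) = 798969·e^(0.04×18) = 798969·e^0.72 = 1.641429×10^6.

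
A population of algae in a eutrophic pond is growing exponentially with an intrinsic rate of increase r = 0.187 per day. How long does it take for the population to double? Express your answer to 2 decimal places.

3.71 days

Doubling time t_d = ln(2)/r = 0.6931/0.187 = 3.7067.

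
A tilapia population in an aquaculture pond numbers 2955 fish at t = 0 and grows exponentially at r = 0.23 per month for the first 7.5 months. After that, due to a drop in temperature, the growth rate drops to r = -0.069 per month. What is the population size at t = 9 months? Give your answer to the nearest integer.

14954 fish

Phase 1: N(7.5) = 2955·e^(0.23×7.5) = 2955·e^1.725 = 16585.
Phase 2 runs for 9 − 7.5 = 1.5 months at r = -0.069.
N(9) = 16585·e^(-0.069×1.5) = 16585·e^-0.1035 = 14954.3.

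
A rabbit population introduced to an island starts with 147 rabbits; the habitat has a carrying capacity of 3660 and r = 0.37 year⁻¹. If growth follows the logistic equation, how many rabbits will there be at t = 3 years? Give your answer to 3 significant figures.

A = (K − N₀)/N₀ = (3660 − 147)/147 = 23.898.
N(t) = K/(1 + A·e^(−rt)) = 3660/(1 + 23.898×e^(−0.37×3)).
e^(−1.11) = 0.32956; denominator = 1 + 23.898×0.32956 = 8.8758.
N = 3660/8.8758 = 412.358.

412 rabbits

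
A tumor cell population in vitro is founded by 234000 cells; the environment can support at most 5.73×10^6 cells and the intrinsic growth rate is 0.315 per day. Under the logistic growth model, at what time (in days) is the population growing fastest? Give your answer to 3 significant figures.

Logistic growth is fastest at N = K/2 = 2.865×10^6.
A = (K − N₀)/N₀ = 23.487. Set K/(1 + A·e^(−rt)) = K/2 → A·e^(−rt) = 1.
e^(−0.315t) = 1/23.487 = 0.0425764, so t = ln(23.487)/0.315 = 3.1565/0.315 = 10.02.

10.0 days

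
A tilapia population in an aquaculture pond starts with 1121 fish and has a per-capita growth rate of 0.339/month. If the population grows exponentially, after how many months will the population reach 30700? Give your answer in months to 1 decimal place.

9.8 months

Set N₀·e^(rt) = 30700: e^(0.339·t) = 30700/1121 = 27.386.
0.339·t = ln(27.386) = 3.31, so t = 3.31/0.339 = 9.7641.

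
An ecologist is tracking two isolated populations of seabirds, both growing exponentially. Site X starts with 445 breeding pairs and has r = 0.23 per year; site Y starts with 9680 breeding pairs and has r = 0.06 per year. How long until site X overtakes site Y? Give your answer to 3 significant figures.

Set 445·e^(0.23t) = 9680·e^(0.06t).
e^((0.23 − 0.06)t) = 9680/445 → e^(0.17·t) = 21.753.
0.17·t = ln(21.753) = 3.0797, so t = 3.0797/0.17 = 18.116.

18.1 years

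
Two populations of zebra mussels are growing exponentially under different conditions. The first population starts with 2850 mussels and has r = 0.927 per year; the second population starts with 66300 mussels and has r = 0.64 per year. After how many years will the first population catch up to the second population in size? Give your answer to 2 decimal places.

Set 2850·e^(0.927t) = 66300·e^(0.64t).
e^((0.927 − 0.64)t) = 66300/2850 → e^(0.287·t) = 23.263.
0.287·t = ln(23.263) = 3.1469, so t = 3.1469/0.287 = 10.965.

10.96 years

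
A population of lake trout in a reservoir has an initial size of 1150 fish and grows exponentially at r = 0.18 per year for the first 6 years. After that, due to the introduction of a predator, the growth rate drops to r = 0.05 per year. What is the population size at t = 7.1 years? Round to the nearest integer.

Phase 1: N(6) = 1150·e^(0.18×6) = 1150·e^1.08 = 3386.38.
Phase 2 runs for 7.1 − 6 = 1.1 years at r = 0.05.
N(7.1) = 3386.38·e^(0.05×1.1) = 3386.38·e^0.055 = 3577.85.

3578 fish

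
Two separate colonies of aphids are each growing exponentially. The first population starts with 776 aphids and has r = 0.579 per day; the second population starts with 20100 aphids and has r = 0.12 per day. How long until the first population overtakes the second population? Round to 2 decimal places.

7.09 days

Set 776·e^(0.579t) = 20100·e^(0.12t).
e^((0.579 − 0.12)t) = 20100/776 → e^(0.459·t) = 25.902.
0.459·t = ln(25.902) = 3.2543, so t = 3.2543/0.459 = 7.09.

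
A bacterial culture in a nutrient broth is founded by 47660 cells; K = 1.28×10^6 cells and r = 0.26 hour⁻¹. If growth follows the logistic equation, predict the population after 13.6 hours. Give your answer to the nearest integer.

A = (K − N₀)/N₀ = (1.28×10^6 − 47660)/47660 = 25.857.
N(t) = K/(1 + A·e^(−rt)) = 1.28×10^6/(1 + 25.857×e^(−0.26×13.6)).
e^(−3.536) = 0.02913; denominator = 1 + 25.857×0.02913 = 1.7532.
N = 1.28×10^6/1.7532 = 730093.

730093 cells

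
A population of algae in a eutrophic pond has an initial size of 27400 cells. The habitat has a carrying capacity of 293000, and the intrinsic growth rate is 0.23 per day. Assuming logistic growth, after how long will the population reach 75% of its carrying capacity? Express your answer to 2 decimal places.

A = (K − N₀)/N₀ = (293000 − 27400)/27400 = 9.6934.
Solve 293000/(1 + 9.6934·e^(−0.23t)) = 219750: 1 + 9.6934·e^(−0.23t) = 1.3333, so e^(−0.23t) = 0.0343876.
−0.23·t = ln(0.0343876) = -3.3701, so t = 3.3701/0.23 = 14.652.

14.65 days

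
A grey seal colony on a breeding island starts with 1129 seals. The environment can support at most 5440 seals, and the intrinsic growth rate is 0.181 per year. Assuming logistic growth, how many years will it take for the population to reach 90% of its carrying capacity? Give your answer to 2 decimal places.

A = (K − N₀)/N₀ = (5440 − 1129)/1129 = 3.8184.
Solve 5440/(1 + 3.8184·e^(−0.181t)) = 4896: 1 + 3.8184·e^(−0.181t) = 1.1111, so e^(−0.181t) = 0.0290987.
−0.181·t = ln(0.0290987) = -3.5371, so t = 3.5371/0.181 = 19.542.

19.54 years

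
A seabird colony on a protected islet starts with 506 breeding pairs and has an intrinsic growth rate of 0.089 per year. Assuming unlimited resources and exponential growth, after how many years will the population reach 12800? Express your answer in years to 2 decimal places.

Set N₀·e^(rt) = 12800: e^(0.089·t) = 12800/506 = 25.296.
0.089·t = ln(25.296) = 3.2307, so t = 3.2307/0.089 = 36.3.

36.30 years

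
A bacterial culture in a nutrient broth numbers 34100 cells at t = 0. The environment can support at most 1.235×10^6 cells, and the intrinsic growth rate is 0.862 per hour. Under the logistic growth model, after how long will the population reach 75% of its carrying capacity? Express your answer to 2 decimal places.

5.41 hours

A = (K − N₀)/N₀ = (1.235×10^6 − 34100)/34100 = 35.217.
Solve 1.235×10^6/(1 + 35.217·e^(−0.862t)) = 926250: 1 + 35.217·e^(−0.862t) = 1.3333, so e^(−0.862t) = 0.00946512.
−0.862·t = ln(0.00946512) = -4.6601, so t = 4.6601/0.862 = 5.4062.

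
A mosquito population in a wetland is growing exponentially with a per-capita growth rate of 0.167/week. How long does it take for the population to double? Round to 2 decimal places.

4.15 weeks

Doubling time t_d = ln(2)/r = 0.6931/0.167 = 4.1506.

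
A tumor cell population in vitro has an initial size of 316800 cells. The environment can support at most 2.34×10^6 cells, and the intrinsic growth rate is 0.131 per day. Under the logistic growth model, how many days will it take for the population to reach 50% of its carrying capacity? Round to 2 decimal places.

14.15 days

A = (K − N₀)/N₀ = (2.34×10^6 − 316800)/316800 = 6.3864.
Solve 2.34×10^6/(1 + 6.3864·e^(−0.131t)) = 1.17×10^6: 1 + 6.3864·e^(−0.131t) = 2, so e^(−0.131t) = 0.156584.
−0.131·t = ln(0.156584) = -1.8542, so t = 1.8542/0.131 = 14.154.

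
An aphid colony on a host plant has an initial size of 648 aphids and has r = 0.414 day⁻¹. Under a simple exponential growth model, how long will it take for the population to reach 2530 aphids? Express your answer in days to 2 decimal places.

3.29 days

Set N₀·e^(rt) = 2530: e^(0.414·t) = 2530/648 = 3.9043.
0.414·t = ln(3.9043) = 1.3621, so t = 1.3621/0.414 = 3.2901.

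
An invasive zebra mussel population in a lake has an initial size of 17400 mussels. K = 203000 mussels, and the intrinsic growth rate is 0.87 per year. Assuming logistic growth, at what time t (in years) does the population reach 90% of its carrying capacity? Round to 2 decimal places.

A = (K − N₀)/N₀ = (203000 − 17400)/17400 = 10.667.
Solve 203000/(1 + 10.667·e^(−0.87t)) = 182700: 1 + 10.667·e^(−0.87t) = 1.1111, so e^(−0.87t) = 0.0104167.
−0.87·t = ln(0.0104167) = -4.5643, so t = 4.5643/0.87 = 5.2464.

5.25 years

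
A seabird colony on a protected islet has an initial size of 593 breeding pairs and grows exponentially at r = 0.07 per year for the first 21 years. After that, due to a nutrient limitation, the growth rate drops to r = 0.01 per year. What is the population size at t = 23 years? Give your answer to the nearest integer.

Phase 1: N(21) = 593·e^(0.07×21) = 593·e^1.47 = 2579.1.
Phase 2 runs for 23 − 21 = 2 years at r = 0.01.
N(23) = 2579.1·e^(0.01×2) = 2579.1·e^0.02 = 2631.2.

2631 breeding pairs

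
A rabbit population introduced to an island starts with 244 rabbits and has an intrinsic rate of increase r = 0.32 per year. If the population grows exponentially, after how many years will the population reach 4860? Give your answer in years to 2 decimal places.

9.35 years

Set N₀·e^(rt) = 4860: e^(0.32·t) = 4860/244 = 19.918.
0.32·t = ln(19.918) = 2.9916, so t = 2.9916/0.32 = 9.3488.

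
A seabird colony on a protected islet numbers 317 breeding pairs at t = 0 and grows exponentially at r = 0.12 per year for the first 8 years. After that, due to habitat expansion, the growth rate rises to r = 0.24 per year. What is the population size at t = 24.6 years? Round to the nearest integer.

44485 breeding pairs

Phase 1: N(8) = 317·e^(0.12×8) = 317·e^0.96 = 827.908.
Phase 2 runs for 24.6 − 8 = 16.6 years at r = 0.24.
N(24.6) = 827.908·e^(0.24×16.6) = 827.908·e^3.984 = 44484.8.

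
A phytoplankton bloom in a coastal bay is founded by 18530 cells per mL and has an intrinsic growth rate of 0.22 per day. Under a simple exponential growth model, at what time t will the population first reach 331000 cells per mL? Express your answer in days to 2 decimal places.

13.10 days

Set N₀·e^(rt) = 331000: e^(0.22·t) = 331000/18530 = 17.863.
0.22·t = ln(17.863) = 2.8827, so t = 2.8827/0.22 = 13.103.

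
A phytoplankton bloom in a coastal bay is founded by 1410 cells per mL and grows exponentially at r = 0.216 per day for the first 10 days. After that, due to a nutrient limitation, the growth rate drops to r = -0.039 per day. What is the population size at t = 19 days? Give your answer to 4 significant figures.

Phase 1: N(10) = 1410·e^(0.216×10) = 1410·e^2.16 = 12226.3.
Phase 2 runs for 19 − 10 = 9 days at r = -0.039.
N(19) = 12226.3·e^(-0.039×9) = 12226.3·e^-0.351 = 8607.12.

8607 cells per mL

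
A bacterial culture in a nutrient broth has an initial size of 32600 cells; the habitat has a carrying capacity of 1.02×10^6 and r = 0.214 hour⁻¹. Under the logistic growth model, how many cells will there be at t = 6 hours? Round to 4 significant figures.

A = (K − N₀)/N₀ = (1.02×10^6 − 32600)/32600 = 30.288.
N(t) = K/(1 + A·e^(−rt)) = 1.02×10^6/(1 + 30.288×e^(−0.214×6)).
e^(−1.284) = 0.27693; denominator = 1 + 30.288×0.27693 = 9.3877.
N = 1.02×10^6/9.3877 = 108653.

108700 cells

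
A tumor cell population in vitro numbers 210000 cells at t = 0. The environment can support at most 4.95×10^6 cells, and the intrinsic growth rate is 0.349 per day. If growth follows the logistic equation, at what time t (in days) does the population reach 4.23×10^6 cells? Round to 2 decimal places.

14.00 days

A = (K − N₀)/N₀ = (4.95×10^6 − 210000)/210000 = 22.571.
Solve 4.95×10^6/(1 + 22.571·e^(−0.349t)) = 4.23×10^6: 1 + 22.571·e^(−0.349t) = 1.1702, so e^(−0.349t) = 0.00754107.
−0.349·t = ln(0.00754107) = -4.8874, so t = 4.8874/0.349 = 14.004.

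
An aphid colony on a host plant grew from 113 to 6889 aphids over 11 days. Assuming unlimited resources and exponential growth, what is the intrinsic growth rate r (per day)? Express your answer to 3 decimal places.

From N(t) = N₀·e^(rt): e^(r·11) = 6889/113 = 60.965.
r·11 = ln(60.965) = 4.1103, so r = 4.1103/11 = 0.37366.

0.374 per day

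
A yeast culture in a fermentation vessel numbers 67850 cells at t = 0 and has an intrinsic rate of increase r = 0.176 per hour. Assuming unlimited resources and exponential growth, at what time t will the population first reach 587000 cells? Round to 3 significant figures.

12.3 hours

Set N₀·e^(rt) = 587000: e^(0.176·t) = 587000/67850 = 8.6514.
0.176·t = ln(8.6514) = 2.1577, so t = 2.1577/0.176 = 12.26.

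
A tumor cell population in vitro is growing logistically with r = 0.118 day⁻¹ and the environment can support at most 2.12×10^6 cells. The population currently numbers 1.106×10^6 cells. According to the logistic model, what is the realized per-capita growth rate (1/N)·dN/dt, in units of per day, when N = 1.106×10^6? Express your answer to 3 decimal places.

(1/N)·dN/dt = r(1 − N/K) = 0.118 × (1 − 1.106×10^6/2.12×10^6).
= 0.118 × 0.4783 = 0.05644.

0.056 per day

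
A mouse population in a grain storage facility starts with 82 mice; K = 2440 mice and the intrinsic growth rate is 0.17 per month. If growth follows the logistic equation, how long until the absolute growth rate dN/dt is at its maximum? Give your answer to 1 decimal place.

19.8 months

Logistic growth is fastest at N = K/2 = 1220.
A = (K − N₀)/N₀ = 28.756. Set K/(1 + A·e^(−rt)) = K/2 → A·e^(−rt) = 1.
e^(−0.17t) = 1/28.756 = 0.0347752, so t = ln(28.756)/0.17 = 3.3588/0.17 = 19.758.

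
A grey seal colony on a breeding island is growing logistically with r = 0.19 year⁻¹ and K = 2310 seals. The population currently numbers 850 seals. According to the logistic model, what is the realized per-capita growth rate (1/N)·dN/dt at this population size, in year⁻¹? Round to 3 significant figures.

(1/N)·dN/dt = r(1 − N/K) = 0.19 × (1 − 850/2310).
= 0.19 × 0.63203 = 0.12009.

0.120 per year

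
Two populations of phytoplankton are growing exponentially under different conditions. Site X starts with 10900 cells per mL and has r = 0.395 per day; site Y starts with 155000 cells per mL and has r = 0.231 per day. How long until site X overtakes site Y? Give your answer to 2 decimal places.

Set 10900·e^(0.395t) = 155000·e^(0.231t).
e^((0.395 − 0.231)t) = 155000/10900 → e^(0.164·t) = 14.22.
0.164·t = ln(14.22) = 2.6547, so t = 2.6547/0.164 = 16.187.

16.19 days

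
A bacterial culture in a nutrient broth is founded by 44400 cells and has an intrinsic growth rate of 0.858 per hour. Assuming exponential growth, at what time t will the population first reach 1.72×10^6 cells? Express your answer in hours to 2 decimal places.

4.26 hours

Set N₀·e^(rt) = 1.72×10^6: e^(0.858·t) = 1.72×10^6/44400 = 38.739.
0.858·t = ln(38.739) = 3.6568, so t = 3.6568/0.858 = 4.2621.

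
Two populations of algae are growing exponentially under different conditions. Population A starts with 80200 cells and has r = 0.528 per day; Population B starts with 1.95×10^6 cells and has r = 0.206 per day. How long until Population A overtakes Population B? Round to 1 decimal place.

9.9 days

Set 80200·e^(0.528t) = 1.95×10^6·e^(0.206t).
e^((0.528 − 0.206)t) = 1.95×10^6/80200 → e^(0.322·t) = 24.314.
0.322·t = ln(24.314) = 3.1911, so t = 3.1911/0.322 = 9.9101.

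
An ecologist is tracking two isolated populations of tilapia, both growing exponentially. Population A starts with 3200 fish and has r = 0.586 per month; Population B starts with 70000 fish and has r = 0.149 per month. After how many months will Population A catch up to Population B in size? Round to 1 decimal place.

7.1 months

Set 3200·e^(0.586t) = 70000·e^(0.149t).
e^((0.586 − 0.149)t) = 70000/3200 → e^(0.437·t) = 21.875.
0.437·t = ln(21.875) = 3.0853, so t = 3.0853/0.437 = 7.0603.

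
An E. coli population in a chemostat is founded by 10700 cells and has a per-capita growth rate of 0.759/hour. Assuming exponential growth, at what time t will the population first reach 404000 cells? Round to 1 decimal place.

Set N₀·e^(rt) = 404000: e^(0.759·t) = 404000/10700 = 37.757.
0.759·t = ln(37.757) = 3.6312, so t = 3.6312/0.759 = 4.7842.

4.8 hours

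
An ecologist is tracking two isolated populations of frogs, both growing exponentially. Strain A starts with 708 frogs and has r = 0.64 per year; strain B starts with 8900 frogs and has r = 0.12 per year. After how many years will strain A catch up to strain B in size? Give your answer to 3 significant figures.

4.87 years

Set 708·e^(0.64t) = 8900·e^(0.12t).
e^((0.64 − 0.12)t) = 8900/708 → e^(0.52·t) = 12.571.
0.52·t = ln(12.571) = 2.5314, so t = 2.5314/0.52 = 4.868.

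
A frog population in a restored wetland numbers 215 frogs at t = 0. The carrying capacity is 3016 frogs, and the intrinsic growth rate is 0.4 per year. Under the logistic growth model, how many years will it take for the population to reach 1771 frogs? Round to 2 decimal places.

A = (K − N₀)/N₀ = (3016 − 215)/215 = 13.028.
Solve 3016/(1 + 13.028·e^(−0.4t)) = 1771: 1 + 13.028·e^(−0.4t) = 1.703, so e^(−0.4t) = 0.0539605.
−0.4·t = ln(0.0539605) = -2.9195, so t = 2.9195/0.4 = 7.2988.

7.30 years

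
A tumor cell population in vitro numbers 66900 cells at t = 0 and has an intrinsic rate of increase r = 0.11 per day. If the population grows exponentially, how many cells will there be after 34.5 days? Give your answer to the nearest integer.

N(t) = N₀·e^(rt) = 66900 × e^(0.11×34.5) = 66900 × e^3.795.
e^3.795 ≈ 44.478, so N ≈ 66900 × 44.478 = 2.975594×10^6.

2975594 cells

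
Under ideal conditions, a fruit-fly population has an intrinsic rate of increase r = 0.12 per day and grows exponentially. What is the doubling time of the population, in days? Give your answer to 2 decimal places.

Doubling time t_d = ln(2)/r = 0.6931/0.12 = 5.7762.

5.78 days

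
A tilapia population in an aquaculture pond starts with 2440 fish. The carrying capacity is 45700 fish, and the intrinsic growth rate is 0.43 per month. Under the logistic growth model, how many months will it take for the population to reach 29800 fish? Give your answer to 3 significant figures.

A = (K − N₀)/N₀ = (45700 − 2440)/2440 = 17.73.
Solve 45700/(1 + 17.73·e^(−0.43t)) = 29800: 1 + 17.73·e^(−0.43t) = 1.5336, so e^(−0.43t) = 0.0300943.
−0.43·t = ln(0.0300943) = -3.5034, so t = 3.5034/0.43 = 8.1475.

8.15 months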